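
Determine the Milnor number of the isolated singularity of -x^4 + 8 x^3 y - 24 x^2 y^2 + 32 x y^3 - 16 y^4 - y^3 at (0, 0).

6

The Hessian of f at 0 has rank 0. Corank 2; j^3 = -y^3 is a perfect cube, so E-series; the 4-jet and mu = 6 give E_6.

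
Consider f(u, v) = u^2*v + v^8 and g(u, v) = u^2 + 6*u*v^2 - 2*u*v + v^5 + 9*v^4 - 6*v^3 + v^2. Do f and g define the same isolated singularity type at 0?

No.

The Hessian of f at 0 has rank 0. Corank 2; j^3 = u^2*v has shape L^2 M (L != M), so D-series; mu = 9 gives D_9. The Hessian of g at 0 has rank 1. Corank 1: A-series; mu = 4 gives A_4. f is D_9 but g is A_4, hence not right-equivalent.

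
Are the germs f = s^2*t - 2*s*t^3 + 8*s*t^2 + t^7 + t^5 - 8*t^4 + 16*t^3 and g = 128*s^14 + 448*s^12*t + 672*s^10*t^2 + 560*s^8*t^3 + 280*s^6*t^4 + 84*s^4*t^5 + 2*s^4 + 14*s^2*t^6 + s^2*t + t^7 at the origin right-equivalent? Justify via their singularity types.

The Hessian of f at 0 has rank 0. Corank 2; j^3 = t*(s + 4*t)^2 has shape L^2 M (L != M), so D-series; mu = 8 gives D_8. The Hessian of g at 0 has rank 0. Corank 2; j^3 = s^2*t has shape L^2 M (L != M), so D-series; mu = 8 gives D_8. Both have type D_8, hence right-equivalent.

Yes.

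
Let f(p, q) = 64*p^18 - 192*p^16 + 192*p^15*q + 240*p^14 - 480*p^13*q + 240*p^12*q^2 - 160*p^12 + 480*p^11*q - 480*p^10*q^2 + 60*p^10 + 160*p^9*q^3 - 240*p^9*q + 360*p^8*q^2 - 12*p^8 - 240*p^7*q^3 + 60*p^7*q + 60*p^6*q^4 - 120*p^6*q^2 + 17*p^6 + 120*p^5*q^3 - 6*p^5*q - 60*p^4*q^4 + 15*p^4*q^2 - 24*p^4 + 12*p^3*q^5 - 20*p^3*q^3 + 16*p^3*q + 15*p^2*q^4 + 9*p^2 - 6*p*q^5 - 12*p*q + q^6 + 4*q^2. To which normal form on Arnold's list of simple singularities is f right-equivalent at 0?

A5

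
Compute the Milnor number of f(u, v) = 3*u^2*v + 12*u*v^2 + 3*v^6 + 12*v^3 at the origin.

The Hessian of f at 0 is [[0, 0], [0, 0]] with rank 0, so corank 2. A Groebner basis of the Jacobian ideal J(f) in C{u,v} is {u^2/6 + v^5 - 2*v^2/3, u^3 + 8*v^3, u*v + 2*v^2}; counting standard monomials gives mu = 7. Corank 2; j^3 = 3*v*(u + 2*v)^2 has shape L^2 M (L != M), so D-series; mu = 7 gives D_7.

7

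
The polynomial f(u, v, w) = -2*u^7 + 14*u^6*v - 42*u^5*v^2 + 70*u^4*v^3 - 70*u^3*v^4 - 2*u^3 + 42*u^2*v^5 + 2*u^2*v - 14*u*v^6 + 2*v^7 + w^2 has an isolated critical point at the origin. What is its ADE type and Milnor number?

Type D_8, Milnor number mu = 8.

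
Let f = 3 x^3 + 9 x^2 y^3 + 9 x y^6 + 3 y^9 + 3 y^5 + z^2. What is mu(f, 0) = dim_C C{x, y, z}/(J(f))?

8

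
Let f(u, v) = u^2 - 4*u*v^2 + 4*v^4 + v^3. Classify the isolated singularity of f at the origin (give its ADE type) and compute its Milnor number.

Type A_2, Milnor number mu = 2.

The Hessian of f at 0 is [[2, 0], [0, 0]] with rank 1, so corank 1. A Groebner basis of the Jacobian ideal J(f) in C{u,v} is {v^2, u}; counting standard monomials gives mu = 2. Corank 1: A-series; mu = 2 gives A_2.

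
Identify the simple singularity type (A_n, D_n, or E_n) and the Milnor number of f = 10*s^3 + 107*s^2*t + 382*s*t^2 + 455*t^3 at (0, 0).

Type D_4, Milnor number mu = 4.

The Hessian of f at 0 is [[0, 0], [0, 0]] with rank 0, so corank 2. A Groebner basis of the Jacobian ideal J(f) in C{s,t} is {t^3, s^2 - 131*t^2/11, s*t + 38*t^2/11}; counting standard monomials gives mu = 4. Corank 2; j^3 = (2*s + 7*t)*(5*s^2 + 36*s*t + 65*t^2) splits into three distinct lines over C (the quadratic factor has nonzero discriminant), so D_4.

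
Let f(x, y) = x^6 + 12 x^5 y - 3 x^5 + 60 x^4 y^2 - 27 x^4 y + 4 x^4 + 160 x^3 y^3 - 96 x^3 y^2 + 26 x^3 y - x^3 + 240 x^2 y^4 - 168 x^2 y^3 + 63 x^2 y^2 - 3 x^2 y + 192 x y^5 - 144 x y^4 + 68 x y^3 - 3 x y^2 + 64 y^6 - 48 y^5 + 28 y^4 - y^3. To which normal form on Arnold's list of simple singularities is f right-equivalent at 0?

The Hessian of f at 0 has rank 0. Corank 2; j^3 = -(x + y)^3 is a perfect cube, so E-series; the 4-jet and mu = 6 give E_6.

E6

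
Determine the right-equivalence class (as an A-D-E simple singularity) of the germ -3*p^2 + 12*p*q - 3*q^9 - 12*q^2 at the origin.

A_8

The Hessian of f at 0 has rank 1. Corank 1: A-series; mu = 8 gives A_8.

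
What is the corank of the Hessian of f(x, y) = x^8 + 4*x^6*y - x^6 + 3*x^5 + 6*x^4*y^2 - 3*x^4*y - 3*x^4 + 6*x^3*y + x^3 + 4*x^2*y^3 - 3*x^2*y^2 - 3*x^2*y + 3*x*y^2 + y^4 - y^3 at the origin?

The Hessian at 0 is [[0, 0], [0, 0]] of rank 0; hence corank 2.

2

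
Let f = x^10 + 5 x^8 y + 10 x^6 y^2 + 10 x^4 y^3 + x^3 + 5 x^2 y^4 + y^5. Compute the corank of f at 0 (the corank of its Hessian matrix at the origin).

2

Hessian at 0 has rank 0.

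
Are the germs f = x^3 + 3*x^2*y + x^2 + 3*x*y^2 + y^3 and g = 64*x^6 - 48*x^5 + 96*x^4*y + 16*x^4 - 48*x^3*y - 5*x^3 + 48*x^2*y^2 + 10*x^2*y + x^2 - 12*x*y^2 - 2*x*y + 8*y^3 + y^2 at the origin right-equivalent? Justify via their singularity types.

The Hessian of f at 0 is [[2, 0], [0, 0]] with rank 1, so corank 1. A Groebner basis of the Jacobian ideal J(f) in C{x,y} is {y^2, x}; counting standard monomials gives mu = 2. Corank 1: A-series; mu = 2 gives A_2. The Hessian of g at 0 is [[2, -2], [-2, 2]] with rank 1, so corank 1. A Groebner basis of the Jacobian ideal J(g) in C{x,y} is {y^2, x - y}; counting standard monomials gives mu = 2. Corank 1: A-series; mu = 2 gives A_2. Both have type A_2, hence right-equivalent.

Yes.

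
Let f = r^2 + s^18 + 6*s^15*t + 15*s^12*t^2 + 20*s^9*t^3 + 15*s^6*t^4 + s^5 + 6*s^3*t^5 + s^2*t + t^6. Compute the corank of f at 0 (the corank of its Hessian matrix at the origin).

2

Hessian at 0 has rank 1.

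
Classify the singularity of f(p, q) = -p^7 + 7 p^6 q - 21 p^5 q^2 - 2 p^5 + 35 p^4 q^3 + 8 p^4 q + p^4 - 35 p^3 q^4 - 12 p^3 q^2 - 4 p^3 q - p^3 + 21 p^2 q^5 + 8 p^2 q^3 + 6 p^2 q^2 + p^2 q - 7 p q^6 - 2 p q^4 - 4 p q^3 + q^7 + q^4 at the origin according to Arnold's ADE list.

D_5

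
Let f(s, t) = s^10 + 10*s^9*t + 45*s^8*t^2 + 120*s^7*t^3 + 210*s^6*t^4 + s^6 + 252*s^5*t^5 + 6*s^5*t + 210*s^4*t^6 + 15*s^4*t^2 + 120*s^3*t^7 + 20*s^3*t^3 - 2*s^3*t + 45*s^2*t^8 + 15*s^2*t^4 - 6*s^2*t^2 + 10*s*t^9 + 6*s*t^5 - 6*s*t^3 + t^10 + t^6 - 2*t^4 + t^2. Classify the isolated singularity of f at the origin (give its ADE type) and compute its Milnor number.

The Hessian of f at 0 is [[0, 0], [0, 2]] with rank 1, so corank 1. A Groebner basis of the Jacobian ideal J(f) in C{s,t} is {s^3 + 3*s^2*t + 3*s*t^2 - t, t^3}; counting standard monomials gives mu = 9. Corank 1: A-series; mu = 9 gives A_9.

Type A_{9}, Milnor number mu = 9.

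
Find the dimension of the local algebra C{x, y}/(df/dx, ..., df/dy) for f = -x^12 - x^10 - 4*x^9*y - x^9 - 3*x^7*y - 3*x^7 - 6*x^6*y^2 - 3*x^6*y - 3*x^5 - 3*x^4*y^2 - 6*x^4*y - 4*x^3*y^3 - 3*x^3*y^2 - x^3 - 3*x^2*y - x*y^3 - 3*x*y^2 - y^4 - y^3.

7

The Hessian of f at 0 is [[0, 0], [0, 0]] with rank 0, so corank 2. A Groebner basis of the Jacobian ideal J(f) in C{x,y} is {x^3 + 3*x^2*y + 6*x^2 + 12*x*y + 6*y^2, -3*x^2 + x*y^2 - 6*x*y - 3*y^2, 3*x^2 + 6*x*y + y^3 + 3*y^2}; counting standard monomials gives mu = 7. Corank 2; j^3 = -(x + y)^3 is a perfect cube, so E-series; the 4-jet and mu = 7 give E_7.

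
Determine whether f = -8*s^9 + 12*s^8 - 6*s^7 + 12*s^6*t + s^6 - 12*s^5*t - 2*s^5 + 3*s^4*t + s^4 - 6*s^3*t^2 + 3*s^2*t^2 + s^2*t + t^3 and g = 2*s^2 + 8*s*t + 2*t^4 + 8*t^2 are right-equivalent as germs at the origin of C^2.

No.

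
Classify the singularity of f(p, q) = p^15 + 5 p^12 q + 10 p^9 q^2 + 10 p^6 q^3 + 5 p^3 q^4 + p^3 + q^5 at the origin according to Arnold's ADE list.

E8

The Hessian of f at 0 has rank 0. Corank 2; j^3 = p^3 is a perfect cube, so E-series; the 5-jet and mu = 8 give E_8.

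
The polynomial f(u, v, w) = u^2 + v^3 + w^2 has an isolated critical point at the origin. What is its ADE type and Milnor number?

Type A2, Milnor number mu = 2.

The Hessian of f at 0 has rank 2. Corank 1: A-series; mu = 2 gives A_2.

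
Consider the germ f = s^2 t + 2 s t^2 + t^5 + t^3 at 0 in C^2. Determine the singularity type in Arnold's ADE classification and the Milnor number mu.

The Hessian of f at 0 has rank 0. Corank 2; j^3 = t*(s + t)^2 has shape L^2 M (L != M), so D-series; mu = 6 gives D_6.

Type D_{6}, Milnor number mu = 6.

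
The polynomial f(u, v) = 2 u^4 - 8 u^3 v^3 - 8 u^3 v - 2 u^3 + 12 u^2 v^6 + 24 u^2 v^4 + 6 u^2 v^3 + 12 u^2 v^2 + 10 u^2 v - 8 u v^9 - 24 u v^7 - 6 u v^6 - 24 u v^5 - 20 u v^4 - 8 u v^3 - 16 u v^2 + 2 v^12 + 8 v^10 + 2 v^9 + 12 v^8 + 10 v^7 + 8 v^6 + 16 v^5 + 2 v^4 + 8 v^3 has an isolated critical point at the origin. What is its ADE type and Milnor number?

Type D_5, Milnor number mu = 5.

The Hessian of f at 0 has rank 0. Corank 2; j^3 = -2*(u - 2*v)^2*(u - v) has shape L^2 M (L != M), so D-series; mu = 5 gives D_5.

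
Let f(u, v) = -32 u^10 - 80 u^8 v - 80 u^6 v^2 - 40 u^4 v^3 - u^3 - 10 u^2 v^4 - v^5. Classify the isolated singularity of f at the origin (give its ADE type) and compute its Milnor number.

Type E_{8}, Milnor number mu = 8.

The Hessian of f at 0 has rank 0. Corank 2; j^3 = -u^3 is a perfect cube, so E-series; the 5-jet and mu = 8 give E_8.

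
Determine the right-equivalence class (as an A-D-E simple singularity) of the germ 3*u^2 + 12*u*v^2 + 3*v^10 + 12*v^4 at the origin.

A9

The Hessian of f at 0 is [[6, 0], [0, 0]] with rank 1, so corank 1. A Groebner basis of the Jacobian ideal J(f) in C{u,v} is {u^5, u^4*v, u/2 + v^2}; counting standard monomials gives mu = 9. Corank 1: A-series; mu = 9 gives A_9.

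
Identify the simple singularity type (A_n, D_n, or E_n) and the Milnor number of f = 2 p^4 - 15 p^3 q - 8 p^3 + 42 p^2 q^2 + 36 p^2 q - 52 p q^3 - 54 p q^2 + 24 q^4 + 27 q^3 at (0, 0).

The Hessian of f at 0 is [[0, 0], [0, 0]] with rank 0, so corank 2. A Groebner basis of the Jacobian ideal J(f) in C{p,q} is {768*p^2 - 2304*p*q + q^4 + 8*q^3 + 1728*q^2, p^3 - 252*p^2 + 756*p*q - 6*q^3 - 567*q^2, p^2*q - 104*p^2 + 312*p*q - 10*q^3/3 - 234*q^2, -32*p^2 + p*q^2 + 96*p*q - 11*q^3/6 - 72*q^2}; counting standard monomials gives mu = 7. Corank 2; j^3 = -(2*p - 3*q)^3 is a perfect cube, so E-series; the 4-jet and mu = 7 give E_7.

Type E_{7}, Milnor number mu = 7.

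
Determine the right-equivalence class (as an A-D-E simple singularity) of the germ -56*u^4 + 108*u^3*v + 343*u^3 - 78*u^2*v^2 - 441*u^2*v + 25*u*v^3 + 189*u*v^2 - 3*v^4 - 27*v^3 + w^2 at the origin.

The Hessian of f at 0 is [[0, 0, 0], [0, 0, 0], [0, 0, 2]] with rank 1, so corank 2. A Groebner basis of the Jacobian ideal J(f) in C{u,v,w} is {17294403*u^2/4 - 7411887*u*v/2 + v^4 + 343*v^3/4 + 3176523*v^2/4, u^3 - 5733*u^2/4 + 2457*u*v/2 - 3*v^3/28 - 1053*v^2/4, u^2*v - 8575*u^2/4 + 3675*u*v/2 - 19*v^3/84 - 1575*v^2/4, -2401*u^2 + u*v^2 + 2058*u*v - 10*v^3/21 - 441*v^2, w}; counting standard monomials gives mu = 7. Corank 2; j^3 = (7*u - 3*v)^3 is a perfect cube, so E-series; the 4-jet and mu = 7 give E_7.

E_{7}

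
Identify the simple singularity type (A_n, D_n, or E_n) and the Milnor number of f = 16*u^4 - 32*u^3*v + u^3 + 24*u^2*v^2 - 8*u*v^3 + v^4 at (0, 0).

The Hessian of f at 0 is [[0, 0], [0, 0]] with rank 0, so corank 2. A Groebner basis of the Jacobian ideal J(f) in C{u,v} is {v^4, u*v^2 - v^3/6, u^2}; counting standard monomials gives mu = 6. Corank 2; j^3 = u^3 is a perfect cube, so E-series; the 4-jet and mu = 6 give E_6.

Type E_6, Milnor number mu = 6.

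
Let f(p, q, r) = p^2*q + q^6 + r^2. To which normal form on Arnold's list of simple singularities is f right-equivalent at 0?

D7

The Hessian of f at 0 has rank 1. Corank 2; j^3 = p^2*q has shape L^2 M (L != M), so D-series; mu = 7 gives D_7.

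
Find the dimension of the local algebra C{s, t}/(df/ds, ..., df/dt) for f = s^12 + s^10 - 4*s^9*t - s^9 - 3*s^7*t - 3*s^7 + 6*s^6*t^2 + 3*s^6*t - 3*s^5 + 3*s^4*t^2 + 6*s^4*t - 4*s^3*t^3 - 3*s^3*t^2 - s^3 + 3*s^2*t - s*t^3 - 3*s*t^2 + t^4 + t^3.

The Hessian of f at 0 has rank 0. Corank 2; j^3 = -(s - t)^3 is a perfect cube, so E-series; the 4-jet and mu = 7 give E_7.

7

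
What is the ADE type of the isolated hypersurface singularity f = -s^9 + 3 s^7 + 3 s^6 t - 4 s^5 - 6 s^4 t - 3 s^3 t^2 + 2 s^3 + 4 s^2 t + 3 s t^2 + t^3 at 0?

D_{4}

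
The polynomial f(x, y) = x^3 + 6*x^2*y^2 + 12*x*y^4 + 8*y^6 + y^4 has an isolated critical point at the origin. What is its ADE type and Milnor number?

Type E_{6}, Milnor number mu = 6.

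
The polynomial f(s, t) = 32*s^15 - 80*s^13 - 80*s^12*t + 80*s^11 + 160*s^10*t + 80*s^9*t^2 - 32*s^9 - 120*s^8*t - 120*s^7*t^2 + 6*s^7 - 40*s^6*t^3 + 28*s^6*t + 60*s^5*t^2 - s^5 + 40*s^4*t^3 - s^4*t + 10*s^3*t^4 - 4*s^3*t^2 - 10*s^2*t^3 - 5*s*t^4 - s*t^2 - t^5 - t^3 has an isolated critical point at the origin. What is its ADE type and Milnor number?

The Hessian of f at 0 has rank 0. Corank 2; j^3 = -t^2*(s + t) has shape L^2 M (L != M), so D-series; mu = 6 gives D_6.

Type D6, Milnor number mu = 6.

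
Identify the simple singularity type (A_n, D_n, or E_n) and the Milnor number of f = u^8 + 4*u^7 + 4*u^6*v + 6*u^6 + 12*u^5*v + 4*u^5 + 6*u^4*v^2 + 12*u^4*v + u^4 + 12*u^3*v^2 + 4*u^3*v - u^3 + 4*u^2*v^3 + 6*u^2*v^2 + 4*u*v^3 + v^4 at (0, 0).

The Hessian of f at 0 is [[0, 0], [0, 0]] with rank 0, so corank 2. A Groebner basis of the Jacobian ideal J(f) in C{u,v} is {v^4, u*v^2 + v^3/3, u^2}; counting standard monomials gives mu = 6. Corank 2; j^3 = -u^3 is a perfect cube, so E-series; the 4-jet and mu = 6 give E_6.

Type E6, Milnor number mu = 6.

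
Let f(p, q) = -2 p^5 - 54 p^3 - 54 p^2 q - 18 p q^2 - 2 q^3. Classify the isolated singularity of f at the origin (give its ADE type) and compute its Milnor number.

Type E_8, Milnor number mu = 8.

The Hessian of f at 0 is [[0, 0], [0, 0]] with rank 0, so corank 2. A Groebner basis of the Jacobian ideal J(f) in C{p,q} is {q^5, p*q^3 + q^4/4, p^2 + 2*p*q/3 + q^2/9}; counting standard monomials gives mu = 8. Corank 2; j^3 = -2*(3*p + q)^3 is a perfect cube, so E-series; the 5-jet and mu = 8 give E_8.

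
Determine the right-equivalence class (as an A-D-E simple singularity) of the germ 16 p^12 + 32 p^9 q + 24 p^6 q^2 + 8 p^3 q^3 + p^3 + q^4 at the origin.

The Hessian of f at 0 has rank 0. Corank 2; j^3 = p^3 is a perfect cube, so E-series; the 4-jet and mu = 6 give E_6.

E_{6}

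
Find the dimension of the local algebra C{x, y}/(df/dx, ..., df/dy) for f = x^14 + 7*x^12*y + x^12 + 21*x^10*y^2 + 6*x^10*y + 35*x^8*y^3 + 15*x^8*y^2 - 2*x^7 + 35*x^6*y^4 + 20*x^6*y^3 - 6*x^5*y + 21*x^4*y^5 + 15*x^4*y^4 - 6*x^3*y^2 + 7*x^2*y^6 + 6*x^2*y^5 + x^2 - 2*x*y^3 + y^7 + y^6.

6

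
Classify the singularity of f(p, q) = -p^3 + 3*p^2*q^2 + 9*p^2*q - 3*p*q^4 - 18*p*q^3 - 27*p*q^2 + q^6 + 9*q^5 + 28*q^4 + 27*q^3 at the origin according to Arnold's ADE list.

The Hessian of f at 0 has rank 0. Corank 2; j^3 = -(p - 3*q)^3 is a perfect cube, so E-series; the 4-jet and mu = 6 give E_6.

E_{6}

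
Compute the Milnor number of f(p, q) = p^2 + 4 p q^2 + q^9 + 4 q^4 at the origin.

8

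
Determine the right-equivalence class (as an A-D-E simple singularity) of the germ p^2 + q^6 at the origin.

The Hessian of f at 0 has rank 1. Corank 1: A-series; mu = 5 gives A_5.

A_5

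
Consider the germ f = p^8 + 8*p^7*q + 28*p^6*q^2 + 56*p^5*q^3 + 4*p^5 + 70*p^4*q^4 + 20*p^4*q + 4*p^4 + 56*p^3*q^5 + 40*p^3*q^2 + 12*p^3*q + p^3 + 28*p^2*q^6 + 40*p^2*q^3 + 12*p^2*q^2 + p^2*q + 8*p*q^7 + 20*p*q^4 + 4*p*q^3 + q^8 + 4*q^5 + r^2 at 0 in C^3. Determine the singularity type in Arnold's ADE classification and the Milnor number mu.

Type D9, Milnor number mu = 9.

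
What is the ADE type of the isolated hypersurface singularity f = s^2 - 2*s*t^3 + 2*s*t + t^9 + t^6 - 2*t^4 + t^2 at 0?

A_{8}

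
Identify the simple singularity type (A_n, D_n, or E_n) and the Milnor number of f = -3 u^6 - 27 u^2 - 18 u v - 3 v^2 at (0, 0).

Type A_5, Milnor number mu = 5.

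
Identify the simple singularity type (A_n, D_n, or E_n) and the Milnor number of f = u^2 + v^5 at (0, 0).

Type A_4, Milnor number mu = 4.

The Hessian of f at 0 has rank 1. Corank 1: A-series; mu = 4 gives A_4.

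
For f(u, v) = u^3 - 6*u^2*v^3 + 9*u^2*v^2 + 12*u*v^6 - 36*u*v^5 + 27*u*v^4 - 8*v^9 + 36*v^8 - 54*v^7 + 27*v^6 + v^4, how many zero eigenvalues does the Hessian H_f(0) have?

The Hessian at 0 is [[0, 0], [0, 0]] of rank 0; hence corank 2.

2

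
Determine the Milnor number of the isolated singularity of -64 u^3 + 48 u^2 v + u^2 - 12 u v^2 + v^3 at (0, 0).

The Hessian of f at 0 has rank 1. Corank 1: A-series; mu = 2 gives A_2.

2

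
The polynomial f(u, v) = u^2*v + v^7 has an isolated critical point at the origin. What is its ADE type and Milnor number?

Type D8, Milnor number mu = 8.

The Hessian of f at 0 is [[0, 0], [0, 0]] with rank 0, so corank 2. A Groebner basis of the Jacobian ideal J(f) in C{u,v} is {u^2/7 + v^6, u^3, u*v}; counting standard monomials gives mu = 8. Corank 2; j^3 = u^2*v has shape L^2 M (L != M), so D-series; mu = 8 gives D_8.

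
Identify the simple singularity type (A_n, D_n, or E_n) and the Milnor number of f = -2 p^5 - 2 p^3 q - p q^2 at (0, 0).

The Hessian of f at 0 has rank 0. Corank 2; j^3 = -p*q^2 has shape L^2 M (L != M), so D-series; mu = 6 gives D_6.

Type D_{6}, Milnor number mu = 6.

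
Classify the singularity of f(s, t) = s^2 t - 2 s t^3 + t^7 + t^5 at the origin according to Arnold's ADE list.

D8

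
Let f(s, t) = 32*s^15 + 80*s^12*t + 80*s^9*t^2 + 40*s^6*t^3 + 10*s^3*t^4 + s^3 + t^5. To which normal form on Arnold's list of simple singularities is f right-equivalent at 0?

The Hessian of f at 0 has rank 0. Corank 2; j^3 = s^3 is a perfect cube, so E-series; the 5-jet and mu = 8 give E_8.

E_{8}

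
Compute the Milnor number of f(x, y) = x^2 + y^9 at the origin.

8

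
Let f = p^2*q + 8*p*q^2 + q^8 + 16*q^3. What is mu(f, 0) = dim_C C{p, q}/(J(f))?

9

The Hessian of f at 0 has rank 0. Corank 2; j^3 = q*(p + 4*q)^2 has shape L^2 M (L != M), so D-series; mu = 9 gives D_9.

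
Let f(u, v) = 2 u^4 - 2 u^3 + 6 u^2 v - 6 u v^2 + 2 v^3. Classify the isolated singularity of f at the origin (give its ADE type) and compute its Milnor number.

Type E_6, Milnor number mu = 6.

The Hessian of f at 0 is [[0, 0], [0, 0]] with rank 0, so corank 2. A Groebner basis of the Jacobian ideal J(f) in C{u,v} is {v^4, u*v^2 - 2*v^3/3, u^2 - 2*u*v + v^2}; counting standard monomials gives mu = 6. Corank 2; j^3 = -2*(u - v)^3 is a perfect cube, so E-series; the 4-jet and mu = 6 give E_6.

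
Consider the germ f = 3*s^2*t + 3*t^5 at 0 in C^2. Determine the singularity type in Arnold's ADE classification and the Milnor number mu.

The Hessian of f at 0 has rank 0. Corank 2; j^3 = 3*s^2*t has shape L^2 M (L != M), so D-series; mu = 6 gives D_6.

Type D_{6}, Milnor number mu = 6.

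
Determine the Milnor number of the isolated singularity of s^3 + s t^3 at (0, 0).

The Hessian of f at 0 has rank 0. Corank 2; j^3 = s^3 is a perfect cube, so E-series; the 4-jet and mu = 7 give E_7.

7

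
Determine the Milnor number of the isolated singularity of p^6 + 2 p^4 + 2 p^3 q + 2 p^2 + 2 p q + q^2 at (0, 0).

The Hessian of f at 0 has rank 2. Corank 0: nondegenerate Morse point, so A_1.

1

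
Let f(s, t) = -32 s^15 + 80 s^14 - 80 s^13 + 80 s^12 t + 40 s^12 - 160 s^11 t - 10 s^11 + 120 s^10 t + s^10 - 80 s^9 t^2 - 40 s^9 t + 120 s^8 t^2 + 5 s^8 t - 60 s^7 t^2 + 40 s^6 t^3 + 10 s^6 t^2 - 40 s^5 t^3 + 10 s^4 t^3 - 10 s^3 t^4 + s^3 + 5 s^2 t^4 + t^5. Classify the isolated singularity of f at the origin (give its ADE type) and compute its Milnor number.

Type E8, Milnor number mu = 8.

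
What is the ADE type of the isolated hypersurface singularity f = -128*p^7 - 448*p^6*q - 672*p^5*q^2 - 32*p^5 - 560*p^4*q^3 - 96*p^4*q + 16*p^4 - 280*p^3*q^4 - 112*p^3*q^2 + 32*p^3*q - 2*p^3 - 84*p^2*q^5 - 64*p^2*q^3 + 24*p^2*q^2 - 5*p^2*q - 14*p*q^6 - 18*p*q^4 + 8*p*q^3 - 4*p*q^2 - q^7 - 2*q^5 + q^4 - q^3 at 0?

D_{5}

The Hessian of f at 0 is [[0, 0], [0, 0]] with rank 0, so corank 2. A Groebner basis of the Jacobian ideal J(f) in C{p,q} is {p*q^2 - p*q/8 - q^2/8, p*q/8 + q^3 + q^2/8, p^2 + 3*p*q/2 + q^2/2}; counting standard monomials gives mu = 5. Corank 2; j^3 = -(p + q)^2*(2*p + q) has shape L^2 M (L != M), so D-series; mu = 5 gives D_5.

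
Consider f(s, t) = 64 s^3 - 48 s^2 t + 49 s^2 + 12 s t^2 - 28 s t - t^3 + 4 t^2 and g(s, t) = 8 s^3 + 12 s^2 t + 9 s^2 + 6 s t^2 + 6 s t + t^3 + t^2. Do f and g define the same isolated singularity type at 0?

Yes.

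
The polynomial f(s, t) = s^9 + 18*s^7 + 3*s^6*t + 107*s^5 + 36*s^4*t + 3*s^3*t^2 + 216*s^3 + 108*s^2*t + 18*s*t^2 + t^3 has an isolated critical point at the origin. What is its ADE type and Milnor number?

The Hessian of f at 0 has rank 0. Corank 2; j^3 = (6*s + t)^3 is a perfect cube, so E-series; the 5-jet and mu = 8 give E_8.

Type E8, Milnor number mu = 8.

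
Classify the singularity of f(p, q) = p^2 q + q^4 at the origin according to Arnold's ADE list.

D5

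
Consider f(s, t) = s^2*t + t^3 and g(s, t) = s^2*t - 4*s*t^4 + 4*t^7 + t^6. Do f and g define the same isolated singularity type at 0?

No.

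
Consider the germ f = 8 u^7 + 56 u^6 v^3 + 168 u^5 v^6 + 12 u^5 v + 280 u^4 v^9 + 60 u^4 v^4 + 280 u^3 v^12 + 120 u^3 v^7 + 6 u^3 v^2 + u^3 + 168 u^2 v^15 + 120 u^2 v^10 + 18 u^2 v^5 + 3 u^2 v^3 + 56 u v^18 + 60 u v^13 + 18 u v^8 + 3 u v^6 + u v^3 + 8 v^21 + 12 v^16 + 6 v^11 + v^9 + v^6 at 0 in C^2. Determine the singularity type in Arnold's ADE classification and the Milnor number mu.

Type E_{7}, Milnor number mu = 7.

The Hessian of f at 0 has rank 0. Corank 2; j^3 = u^3 is a perfect cube, so E-series; the 4-jet and mu = 7 give E_7.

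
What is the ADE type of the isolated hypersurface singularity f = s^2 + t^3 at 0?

The Hessian of f at 0 is [[2, 0], [0, 0]] with rank 1, so corank 1. A Groebner basis of the Jacobian ideal J(f) in C{s,t} is {t^2, s}; counting standard monomials gives mu = 2. Corank 1: A-series; mu = 2 gives A_2.

A2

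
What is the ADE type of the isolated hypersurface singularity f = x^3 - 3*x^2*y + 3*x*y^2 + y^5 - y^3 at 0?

The Hessian of f at 0 is [[0, 0], [0, 0]] with rank 0, so corank 2. A Groebner basis of the Jacobian ideal J(f) in C{x,y} is {y^4, x^2 - 2*x*y + y^2}; counting standard monomials gives mu = 8. Corank 2; j^3 = (x - y)^3 is a perfect cube, so E-series; the 5-jet and mu = 8 give E_8.

E8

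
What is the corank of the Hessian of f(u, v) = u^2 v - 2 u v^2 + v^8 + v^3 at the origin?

2

The Hessian at 0 is [[0, 0], [0, 0]] of rank 0; hence corank 2.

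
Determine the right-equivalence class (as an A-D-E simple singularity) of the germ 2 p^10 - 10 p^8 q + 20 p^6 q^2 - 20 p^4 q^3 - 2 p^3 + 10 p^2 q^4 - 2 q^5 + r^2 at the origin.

The Hessian of f at 0 has rank 1. Corank 2; j^3 = -2*p^3 is a perfect cube, so E-series; the 5-jet and mu = 8 give E_8.

E_8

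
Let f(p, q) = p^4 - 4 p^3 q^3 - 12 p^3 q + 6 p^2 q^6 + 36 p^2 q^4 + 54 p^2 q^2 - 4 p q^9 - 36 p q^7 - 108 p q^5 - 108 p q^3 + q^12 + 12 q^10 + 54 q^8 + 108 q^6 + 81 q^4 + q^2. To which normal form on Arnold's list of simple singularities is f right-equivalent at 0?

A_{3}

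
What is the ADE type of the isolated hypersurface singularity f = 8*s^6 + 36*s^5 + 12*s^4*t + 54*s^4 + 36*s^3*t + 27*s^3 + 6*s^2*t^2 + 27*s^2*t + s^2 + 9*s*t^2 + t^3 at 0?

The Hessian of f at 0 has rank 1. Corank 1: A-series; mu = 2 gives A_2.

A2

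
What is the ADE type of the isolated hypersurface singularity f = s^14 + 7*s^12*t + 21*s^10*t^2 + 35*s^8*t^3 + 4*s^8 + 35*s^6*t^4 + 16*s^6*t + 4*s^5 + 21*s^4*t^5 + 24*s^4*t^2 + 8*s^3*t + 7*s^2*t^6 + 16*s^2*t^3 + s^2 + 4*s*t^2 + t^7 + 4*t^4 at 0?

The Hessian of f at 0 is [[2, 0], [0, 0]] with rank 1, so corank 1. A Groebner basis of the Jacobian ideal J(f) in C{s,t} is {s^3, s^2*t + s/4 + t^2/2, s^2/2 + s*t^2, s*t/2 + t^3}; counting standard monomials gives mu = 6. Corank 1: A-series; mu = 6 gives A_6.

A_6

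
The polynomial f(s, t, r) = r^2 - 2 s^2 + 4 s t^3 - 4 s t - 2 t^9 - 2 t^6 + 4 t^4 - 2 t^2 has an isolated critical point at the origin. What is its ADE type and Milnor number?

The Hessian of f at 0 has rank 2. Corank 1: A-series; mu = 8 gives A_8.

Type A_8, Milnor number mu = 8.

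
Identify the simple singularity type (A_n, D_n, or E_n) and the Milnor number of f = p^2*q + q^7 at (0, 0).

Type D_8, Milnor number mu = 8.

The Hessian of f at 0 is [[0, 0], [0, 0]] with rank 0, so corank 2. A Groebner basis of the Jacobian ideal J(f) in C{p,q} is {p^2/7 + q^6, p^3, p*q}; counting standard monomials gives mu = 8. Corank 2; j^3 = p^2*q has shape L^2 M (L != M), so D-series; mu = 8 gives D_8.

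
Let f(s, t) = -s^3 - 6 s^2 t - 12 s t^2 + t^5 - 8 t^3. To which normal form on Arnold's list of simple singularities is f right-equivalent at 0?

The Hessian of f at 0 has rank 0. Corank 2; j^3 = -(s + 2*t)^3 is a perfect cube, so E-series; the 5-jet and mu = 8 give E_8.

E8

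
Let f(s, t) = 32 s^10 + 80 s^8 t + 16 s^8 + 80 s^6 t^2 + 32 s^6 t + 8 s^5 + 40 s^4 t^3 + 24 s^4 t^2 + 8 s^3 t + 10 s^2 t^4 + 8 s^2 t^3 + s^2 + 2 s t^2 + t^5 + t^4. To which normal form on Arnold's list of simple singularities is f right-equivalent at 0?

The Hessian of f at 0 has rank 1. Corank 1: A-series; mu = 4 gives A_4.

A_4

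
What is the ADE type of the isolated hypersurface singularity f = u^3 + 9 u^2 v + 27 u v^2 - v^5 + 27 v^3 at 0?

The Hessian of f at 0 has rank 0. Corank 2; j^3 = (u + 3*v)^3 is a perfect cube, so E-series; the 5-jet and mu = 8 give E_8.

E_{8}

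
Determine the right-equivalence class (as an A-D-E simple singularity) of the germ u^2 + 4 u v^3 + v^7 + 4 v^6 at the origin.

The Hessian of f at 0 has rank 1. Corank 1: A-series; mu = 6 gives A_6.

A_6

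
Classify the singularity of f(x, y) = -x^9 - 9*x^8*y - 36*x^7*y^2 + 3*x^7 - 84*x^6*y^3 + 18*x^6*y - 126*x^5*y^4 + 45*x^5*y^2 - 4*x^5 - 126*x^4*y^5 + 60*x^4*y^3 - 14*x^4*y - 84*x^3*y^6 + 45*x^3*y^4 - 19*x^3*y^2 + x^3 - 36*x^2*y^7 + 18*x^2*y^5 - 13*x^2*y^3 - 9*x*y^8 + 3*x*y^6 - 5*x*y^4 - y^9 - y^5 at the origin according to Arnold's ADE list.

E_8

The Hessian of f at 0 is [[0, 0], [0, 0]] with rank 0, so corank 2. A Groebner basis of the Jacobian ideal J(f) in C{x,y} is {-x^2/2 + x*y^3, 2*x^2 + y^4, x^3, x^2*y}; counting standard monomials gives mu = 8. Corank 2; j^3 = x^3 is a perfect cube, so E-series; the 5-jet and mu = 8 give E_8.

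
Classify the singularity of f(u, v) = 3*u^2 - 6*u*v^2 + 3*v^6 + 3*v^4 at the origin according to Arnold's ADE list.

A_{5}

The Hessian of f at 0 has rank 1. Corank 1: A-series; mu = 5 gives A_5.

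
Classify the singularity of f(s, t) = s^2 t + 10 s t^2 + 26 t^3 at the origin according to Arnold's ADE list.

The Hessian of f at 0 has rank 0. Corank 2; j^3 = t*(s^2 + 10*s*t + 26*t^2) splits into three distinct lines over C (the quadratic factor has nonzero discriminant), so D_4.

D4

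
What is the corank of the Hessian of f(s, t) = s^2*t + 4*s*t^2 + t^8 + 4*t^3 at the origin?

2

Hessian at 0 has rank 0.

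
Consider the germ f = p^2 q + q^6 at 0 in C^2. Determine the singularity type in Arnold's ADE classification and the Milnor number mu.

Type D_{7}, Milnor number mu = 7.

The Hessian of f at 0 is [[0, 0], [0, 0]] with rank 0, so corank 2. A Groebner basis of the Jacobian ideal J(f) in C{p,q} is {p^2/6 + q^5, p^3, p*q}; counting standard monomials gives mu = 7. Corank 2; j^3 = p^2*q has shape L^2 M (L != M), so D-series; mu = 7 gives D_7.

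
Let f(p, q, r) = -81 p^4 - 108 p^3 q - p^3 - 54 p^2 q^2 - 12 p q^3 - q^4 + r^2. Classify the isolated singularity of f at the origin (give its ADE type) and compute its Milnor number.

Type E6, Milnor number mu = 6.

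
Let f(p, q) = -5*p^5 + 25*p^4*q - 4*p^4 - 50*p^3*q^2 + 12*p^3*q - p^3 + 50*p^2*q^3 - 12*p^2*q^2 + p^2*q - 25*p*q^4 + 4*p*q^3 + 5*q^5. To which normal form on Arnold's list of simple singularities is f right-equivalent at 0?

D_{6}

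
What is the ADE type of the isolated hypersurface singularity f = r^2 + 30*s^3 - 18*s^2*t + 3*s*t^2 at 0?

D_{4}

The Hessian of f at 0 has rank 1. Corank 2; j^3 = 3*s*(10*s^2 - 6*s*t + t^2) splits into three distinct lines over C (the quadratic factor has nonzero discriminant), so D_4.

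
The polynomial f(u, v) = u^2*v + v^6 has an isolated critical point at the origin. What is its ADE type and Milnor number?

The Hessian of f at 0 has rank 0. Corank 2; j^3 = u^2*v has shape L^2 M (L != M), so D-series; mu = 7 gives D_7.

Type D_7, Milnor number mu = 7.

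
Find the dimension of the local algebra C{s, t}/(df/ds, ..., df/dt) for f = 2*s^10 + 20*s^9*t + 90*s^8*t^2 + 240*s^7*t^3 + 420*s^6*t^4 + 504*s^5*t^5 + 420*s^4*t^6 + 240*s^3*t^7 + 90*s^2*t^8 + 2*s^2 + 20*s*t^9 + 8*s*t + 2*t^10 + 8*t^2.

9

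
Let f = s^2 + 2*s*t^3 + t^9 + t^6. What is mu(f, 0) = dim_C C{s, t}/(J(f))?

8

The Hessian of f at 0 has rank 1. Corank 1: A-series; mu = 8 gives A_8.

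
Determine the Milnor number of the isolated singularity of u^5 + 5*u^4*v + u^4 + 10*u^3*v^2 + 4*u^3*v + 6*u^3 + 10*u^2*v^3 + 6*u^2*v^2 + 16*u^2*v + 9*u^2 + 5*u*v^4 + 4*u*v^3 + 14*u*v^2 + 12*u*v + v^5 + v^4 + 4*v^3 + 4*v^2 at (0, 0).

The Hessian of f at 0 is [[18, 12], [12, 8]] with rank 1, so corank 1. A Groebner basis of the Jacobian ideal J(f) in C{u,v} is {-243*u/2 + v^3 - 9*v^2/2 - 81*v, u^2 - 6*u - 2*v^2/3 - 4*v, u*v + 9*u/2 + 5*v^2/6 + 3*v}; counting standard monomials gives mu = 4. Corank 1: A-series; mu = 4 gives A_4.

4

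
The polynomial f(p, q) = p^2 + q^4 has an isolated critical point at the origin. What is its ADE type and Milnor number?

The Hessian of f at 0 is [[2, 0], [0, 0]] with rank 1, so corank 1. A Groebner basis of the Jacobian ideal J(f) in C{p,q} is {q^3, p}; counting standard monomials gives mu = 3. Corank 1: A-series; mu = 3 gives A_3.

Type A_{3}, Milnor number mu = 3.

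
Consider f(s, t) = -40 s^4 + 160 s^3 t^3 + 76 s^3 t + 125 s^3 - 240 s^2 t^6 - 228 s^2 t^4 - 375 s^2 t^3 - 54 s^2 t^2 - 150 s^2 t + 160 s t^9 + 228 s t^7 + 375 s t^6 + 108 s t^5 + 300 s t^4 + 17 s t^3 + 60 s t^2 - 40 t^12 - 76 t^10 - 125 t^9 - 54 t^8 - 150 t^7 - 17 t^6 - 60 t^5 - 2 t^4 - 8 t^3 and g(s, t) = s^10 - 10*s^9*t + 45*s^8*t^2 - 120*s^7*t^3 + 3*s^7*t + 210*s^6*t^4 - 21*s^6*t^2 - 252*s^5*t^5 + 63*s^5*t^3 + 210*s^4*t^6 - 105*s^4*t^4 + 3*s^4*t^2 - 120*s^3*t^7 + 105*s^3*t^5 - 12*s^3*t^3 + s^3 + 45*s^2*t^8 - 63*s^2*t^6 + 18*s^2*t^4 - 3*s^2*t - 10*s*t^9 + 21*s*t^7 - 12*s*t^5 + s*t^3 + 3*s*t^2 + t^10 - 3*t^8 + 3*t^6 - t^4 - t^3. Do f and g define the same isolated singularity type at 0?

Yes.

The Hessian of f at 0 has rank 0. Corank 2; j^3 = (5*s - 2*t)^3 is a perfect cube, so E-series; the 4-jet and mu = 7 give E_7. The Hessian of g at 0 has rank 0. Corank 2; j^3 = (s - t)^3 is a perfect cube, so E-series; the 4-jet and mu = 7 give E_7. Both have type E_7, hence right-equivalent.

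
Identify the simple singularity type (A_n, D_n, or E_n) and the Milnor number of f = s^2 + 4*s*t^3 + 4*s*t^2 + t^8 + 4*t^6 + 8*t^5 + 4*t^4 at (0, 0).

Type A7, Milnor number mu = 7.

The Hessian of f at 0 has rank 1. Corank 1: A-series; mu = 7 gives A_7.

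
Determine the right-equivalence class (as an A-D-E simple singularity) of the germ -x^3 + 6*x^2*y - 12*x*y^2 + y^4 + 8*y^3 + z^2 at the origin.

The Hessian of f at 0 is [[0, 0, 0], [0, 0, 0], [0, 0, 2]] with rank 1, so corank 2. A Groebner basis of the Jacobian ideal J(f) in C{x,y,z} is {y^3, x^2 - 4*x*y + 4*y^2, z}; counting standard monomials gives mu = 6. Corank 2; j^3 = -(x - 2*y)^3 is a perfect cube, so E-series; the 4-jet and mu = 6 give E_6.

E_{6}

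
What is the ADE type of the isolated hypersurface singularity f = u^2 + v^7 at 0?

A_6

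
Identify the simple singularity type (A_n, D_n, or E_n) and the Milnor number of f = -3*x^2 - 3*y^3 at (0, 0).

Type A_{2}, Milnor number mu = 2.

The Hessian of f at 0 has rank 1. Corank 1: A-series; mu = 2 gives A_2.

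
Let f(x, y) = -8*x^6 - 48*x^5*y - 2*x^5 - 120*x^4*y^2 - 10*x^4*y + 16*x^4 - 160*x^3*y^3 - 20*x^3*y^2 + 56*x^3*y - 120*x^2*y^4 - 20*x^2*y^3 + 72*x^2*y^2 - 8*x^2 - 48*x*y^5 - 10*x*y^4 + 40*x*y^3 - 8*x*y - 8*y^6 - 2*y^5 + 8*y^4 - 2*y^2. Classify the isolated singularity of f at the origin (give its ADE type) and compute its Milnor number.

Type A_{4}, Milnor number mu = 4.

The Hessian of f at 0 is [[-16, -8], [-8, -4]] with rank 1, so corank 1. A Groebner basis of the Jacobian ideal J(f) in C{x,y} is {-8*x + y^3 - 4*y, x^2 - y^2/4, x*y + y^2/2}; counting standard monomials gives mu = 4. Corank 1: A-series; mu = 4 gives A_4.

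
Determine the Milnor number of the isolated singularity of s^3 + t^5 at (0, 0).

The Hessian of f at 0 has rank 0. Corank 2; j^3 = s^3 is a perfect cube, so E-series; the 5-jet and mu = 8 give E_8.

8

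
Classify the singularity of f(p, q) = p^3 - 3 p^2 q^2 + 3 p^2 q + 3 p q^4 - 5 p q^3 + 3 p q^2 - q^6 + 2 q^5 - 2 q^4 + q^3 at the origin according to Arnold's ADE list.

E_7

The Hessian of f at 0 is [[0, 0], [0, 0]] with rank 0, so corank 2. A Groebner basis of the Jacobian ideal J(f) in C{p,q} is {-p^2 - 2*p*q + q^4 - q^3/3 - q^2, p^3 - 4*p^2 - 8*p*q - q^3/3 - 4*q^2, p^2*q + 7*p^2/3 + 14*p*q/3 - 2*q^3/9 + 7*q^2/3, -p^2 + p*q^2 - 2*p*q + 2*q^3/3 - q^2}; counting standard monomials gives mu = 7. Corank 2; j^3 = (p + q)^3 is a perfect cube, so E-series; the 4-jet and mu = 7 give E_7.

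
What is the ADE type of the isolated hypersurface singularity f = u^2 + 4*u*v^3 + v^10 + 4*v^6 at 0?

A9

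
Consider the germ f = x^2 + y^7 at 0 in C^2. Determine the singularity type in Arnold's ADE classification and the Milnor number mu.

Type A_{6}, Milnor number mu = 6.

The Hessian of f at 0 has rank 1. Corank 1: A-series; mu = 6 gives A_6.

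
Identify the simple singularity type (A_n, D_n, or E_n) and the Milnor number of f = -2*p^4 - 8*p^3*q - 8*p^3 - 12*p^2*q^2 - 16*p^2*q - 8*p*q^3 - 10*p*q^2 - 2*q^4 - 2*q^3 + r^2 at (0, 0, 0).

Type D_5, Milnor number mu = 5.

The Hessian of f at 0 has rank 1. Corank 2; j^3 = -2*(p + q)*(2*p + q)^2 has shape L^2 M (L != M), so D-series; mu = 5 gives D_5.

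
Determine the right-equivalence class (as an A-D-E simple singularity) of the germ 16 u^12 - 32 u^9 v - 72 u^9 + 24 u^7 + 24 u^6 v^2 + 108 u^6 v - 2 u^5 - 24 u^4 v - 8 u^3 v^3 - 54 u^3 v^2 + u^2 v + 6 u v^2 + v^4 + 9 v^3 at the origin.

D_5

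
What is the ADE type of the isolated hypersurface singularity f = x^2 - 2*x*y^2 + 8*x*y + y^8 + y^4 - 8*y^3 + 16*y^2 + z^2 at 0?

The Hessian of f at 0 has rank 2. Corank 1: A-series; mu = 7 gives A_7.

A7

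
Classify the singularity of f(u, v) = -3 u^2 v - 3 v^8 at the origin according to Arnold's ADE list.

D_9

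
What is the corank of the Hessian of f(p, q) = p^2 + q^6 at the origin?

Hessian at 0 has rank 1.

1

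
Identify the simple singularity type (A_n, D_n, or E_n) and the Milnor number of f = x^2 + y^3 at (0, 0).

Type A_2, Milnor number mu = 2.

The Hessian of f at 0 is [[2, 0], [0, 0]] with rank 1, so corank 1. A Groebner basis of the Jacobian ideal J(f) in C{x,y} is {y^2, x}; counting standard monomials gives mu = 2. Corank 1: A-series; mu = 2 gives A_2.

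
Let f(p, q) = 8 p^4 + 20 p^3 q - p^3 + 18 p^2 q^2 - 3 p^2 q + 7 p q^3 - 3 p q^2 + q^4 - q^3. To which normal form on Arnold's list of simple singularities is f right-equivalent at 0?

E_{7}

The Hessian of f at 0 is [[0, 0], [0, 0]] with rank 0, so corank 2. A Groebner basis of the Jacobian ideal J(f) in C{p,q} is {3*p^2/4 + 3*p*q/2 + q^4 + q^3/4 + 3*q^2/4, p^3 - 9*p^2/4 - 9*p*q/2 + q^3/4 - 9*q^2/4, p^2*q + 7*p^2/4 + 7*p*q/2 - 5*q^3/12 + 7*q^2/4, -p^2 + p*q^2 - 2*p*q + 2*q^3/3 - q^2}; counting standard monomials gives mu = 7. Corank 2; j^3 = -(p + q)^3 is a perfect cube, so E-series; the 4-jet and mu = 7 give E_7.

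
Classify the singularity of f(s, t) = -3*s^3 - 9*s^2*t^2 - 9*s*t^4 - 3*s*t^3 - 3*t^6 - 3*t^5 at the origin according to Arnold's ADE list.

E_7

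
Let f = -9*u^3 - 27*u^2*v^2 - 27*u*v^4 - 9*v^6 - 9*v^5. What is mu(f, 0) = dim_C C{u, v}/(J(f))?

8

The Hessian of f at 0 has rank 0. Corank 2; j^3 = -9*u^3 is a perfect cube, so E-series; the 5-jet and mu = 8 give E_8.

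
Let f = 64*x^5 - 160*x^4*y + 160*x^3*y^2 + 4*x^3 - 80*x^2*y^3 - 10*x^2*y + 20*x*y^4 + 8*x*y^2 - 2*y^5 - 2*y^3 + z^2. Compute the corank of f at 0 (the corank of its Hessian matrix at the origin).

2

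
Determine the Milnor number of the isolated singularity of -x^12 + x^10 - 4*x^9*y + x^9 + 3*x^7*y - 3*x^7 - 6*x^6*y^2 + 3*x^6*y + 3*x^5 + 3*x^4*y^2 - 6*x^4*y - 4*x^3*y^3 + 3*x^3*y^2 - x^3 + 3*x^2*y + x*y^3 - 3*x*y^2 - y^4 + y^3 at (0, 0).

7

The Hessian of f at 0 has rank 0. Corank 2; j^3 = -(x - y)^3 is a perfect cube, so E-series; the 4-jet and mu = 7 give E_7.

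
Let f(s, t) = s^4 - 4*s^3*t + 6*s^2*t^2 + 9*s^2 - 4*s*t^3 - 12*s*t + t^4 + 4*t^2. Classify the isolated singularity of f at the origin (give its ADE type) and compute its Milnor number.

The Hessian of f at 0 has rank 1. Corank 1: A-series; mu = 3 gives A_3.

Type A_3, Milnor number mu = 3.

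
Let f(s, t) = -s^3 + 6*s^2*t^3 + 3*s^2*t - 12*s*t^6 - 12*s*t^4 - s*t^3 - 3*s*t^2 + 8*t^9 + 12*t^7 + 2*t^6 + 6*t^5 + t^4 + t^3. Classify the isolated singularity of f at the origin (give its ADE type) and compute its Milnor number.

Type E_7, Milnor number mu = 7.

The Hessian of f at 0 has rank 0. Corank 2; j^3 = -(s - t)^3 is a perfect cube, so E-series; the 4-jet and mu = 7 give E_7.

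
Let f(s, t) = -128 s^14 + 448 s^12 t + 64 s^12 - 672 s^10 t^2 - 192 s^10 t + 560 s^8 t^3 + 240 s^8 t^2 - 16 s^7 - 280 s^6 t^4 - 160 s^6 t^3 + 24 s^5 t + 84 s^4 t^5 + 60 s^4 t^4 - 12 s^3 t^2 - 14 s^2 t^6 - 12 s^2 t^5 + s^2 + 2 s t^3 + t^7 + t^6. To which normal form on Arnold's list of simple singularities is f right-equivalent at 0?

A_6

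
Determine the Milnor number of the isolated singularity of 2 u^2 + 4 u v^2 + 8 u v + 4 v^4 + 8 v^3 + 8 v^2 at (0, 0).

3

The Hessian of f at 0 has rank 1. Corank 1: A-series; mu = 3 gives A_3.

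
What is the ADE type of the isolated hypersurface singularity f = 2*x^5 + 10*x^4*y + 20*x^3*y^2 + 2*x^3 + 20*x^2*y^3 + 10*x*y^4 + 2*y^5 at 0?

The Hessian of f at 0 has rank 0. Corank 2; j^3 = 2*x^3 is a perfect cube, so E-series; the 5-jet and mu = 8 give E_8.

E_{8}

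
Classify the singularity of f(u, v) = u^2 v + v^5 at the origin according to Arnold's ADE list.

The Hessian of f at 0 is [[0, 0], [0, 0]] with rank 0, so corank 2. A Groebner basis of the Jacobian ideal J(f) in C{u,v} is {u^2/5 + v^4, u^3, u*v}; counting standard monomials gives mu = 6. Corank 2; j^3 = u^2*v has shape L^2 M (L != M), so D-series; mu = 6 gives D_6.

D_{6}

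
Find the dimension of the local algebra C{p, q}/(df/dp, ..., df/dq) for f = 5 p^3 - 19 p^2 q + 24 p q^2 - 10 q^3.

4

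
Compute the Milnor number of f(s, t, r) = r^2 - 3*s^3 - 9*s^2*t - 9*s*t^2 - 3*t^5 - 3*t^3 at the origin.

The Hessian of f at 0 is [[0, 0, 0], [0, 0, 0], [0, 0, 2]] with rank 1, so corank 2. A Groebner basis of the Jacobian ideal J(f) in C{s,t,r} is {t^4, s^2 + 2*s*t + t^2, r}; counting standard monomials gives mu = 8. Corank 2; j^3 = -3*(s + t)^3 is a perfect cube, so E-series; the 5-jet and mu = 8 give E_8.

8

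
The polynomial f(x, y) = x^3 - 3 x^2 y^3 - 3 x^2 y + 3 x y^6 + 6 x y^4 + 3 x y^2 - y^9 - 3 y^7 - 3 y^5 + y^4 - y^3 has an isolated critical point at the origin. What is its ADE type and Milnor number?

The Hessian of f at 0 is [[0, 0], [0, 0]] with rank 0, so corank 2. A Groebner basis of the Jacobian ideal J(f) in C{x,y} is {y^3, x^2 - 2*x*y + y^2}; counting standard monomials gives mu = 6. Corank 2; j^3 = (x - y)^3 is a perfect cube, so E-series; the 4-jet and mu = 6 give E_6.

Type E_6, Milnor number mu = 6.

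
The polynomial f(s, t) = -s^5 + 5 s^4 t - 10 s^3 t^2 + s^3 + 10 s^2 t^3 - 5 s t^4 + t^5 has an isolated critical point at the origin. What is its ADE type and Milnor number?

Type E8, Milnor number mu = 8.

The Hessian of f at 0 has rank 0. Corank 2; j^3 = s^3 is a perfect cube, so E-series; the 5-jet and mu = 8 give E_8.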